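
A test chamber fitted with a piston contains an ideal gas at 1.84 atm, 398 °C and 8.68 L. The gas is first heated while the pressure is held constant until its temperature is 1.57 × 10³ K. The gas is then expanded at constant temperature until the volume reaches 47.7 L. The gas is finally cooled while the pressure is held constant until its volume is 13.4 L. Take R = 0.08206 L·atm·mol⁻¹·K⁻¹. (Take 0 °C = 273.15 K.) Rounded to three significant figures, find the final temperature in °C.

Convert: T₁ = 671.1 K.
P constant ⇒ V ∝ T: P₂ = P₁; V₂ = V₁·(T₂/T₁) = 20.30 L.
T constant ⇒ Boyle's law P V = const: T₃ = T₂; P₃ = P₂·(V₂/V₃) = 0.7832 atm.
Isobaric, so V/T is constant: P₄ = P₃; T₄ = T₃·(V₄/V₃) = 441.0 K.

T₄ ≈ 168 °C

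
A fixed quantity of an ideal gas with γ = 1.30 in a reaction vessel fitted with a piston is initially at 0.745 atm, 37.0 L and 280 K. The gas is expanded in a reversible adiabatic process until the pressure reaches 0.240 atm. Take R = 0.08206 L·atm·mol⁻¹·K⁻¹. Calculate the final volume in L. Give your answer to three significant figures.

V₂ ≈ 88.4 L

Adiabatic (γ = 1.30), T V^(γ−1) and P V^γ constant: T₂ = T₁·(P₂/P₁)^((γ−1)/γ) = 215.6 K; V₂ = V₁·(P₁/P₂)^(1/γ) = 88.43 L.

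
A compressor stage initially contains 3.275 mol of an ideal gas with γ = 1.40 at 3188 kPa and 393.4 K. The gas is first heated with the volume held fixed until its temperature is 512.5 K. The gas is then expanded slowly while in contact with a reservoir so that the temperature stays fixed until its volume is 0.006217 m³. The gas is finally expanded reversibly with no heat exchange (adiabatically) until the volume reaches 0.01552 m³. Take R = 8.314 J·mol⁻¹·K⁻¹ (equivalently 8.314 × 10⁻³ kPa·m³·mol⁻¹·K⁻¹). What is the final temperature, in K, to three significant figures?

T₄ ≈ 355 K

From PV = nRT: V₁ = nRT₁/P₁ = 0.003360 m³.
V constant ⇒ P ∝ T: V₂ = V₁; P₂ = P₁·(T₂/T₁) = 4153 kPa.
Isothermal, so P V is constant: T₃ = T₂; P₃ = P₂·(V₂/V₃) = 2245 kPa.
Adiabatic (γ = 1.40), T V^(γ−1) and P V^γ constant: T₄ = T₃·(V₃/V₄)^(γ−1) = 355.4 K; P₄ = P₃·(V₃/V₄)^γ = 623.6 kPa.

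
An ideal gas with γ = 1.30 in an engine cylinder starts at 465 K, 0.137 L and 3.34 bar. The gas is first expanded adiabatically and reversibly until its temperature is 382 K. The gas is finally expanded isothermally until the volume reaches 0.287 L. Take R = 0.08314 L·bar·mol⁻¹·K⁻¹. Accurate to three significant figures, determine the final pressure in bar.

Reversible adiabatic, γ = 1.30: P₂ = P₁·(T₂/T₁)^(γ/(γ−1)) = 1.425 bar; V₂ = V₁·(T₁/T₂)^(1/(γ−1)) = 0.2638 L.
T constant ⇒ Boyle's law P V = const: T₃ = T₂; P₃ = P₂·(V₂/V₃) = 1.310 bar.

P₃ ≈ 1.31 bar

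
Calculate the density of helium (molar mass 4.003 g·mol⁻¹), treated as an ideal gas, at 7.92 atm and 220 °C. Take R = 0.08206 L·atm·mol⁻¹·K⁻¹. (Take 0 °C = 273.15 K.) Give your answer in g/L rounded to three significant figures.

ρ = PM/(RT) = (7.92 × 4.003) / (0.08206 × 493.1)

ρ ≈ 0.783 g/L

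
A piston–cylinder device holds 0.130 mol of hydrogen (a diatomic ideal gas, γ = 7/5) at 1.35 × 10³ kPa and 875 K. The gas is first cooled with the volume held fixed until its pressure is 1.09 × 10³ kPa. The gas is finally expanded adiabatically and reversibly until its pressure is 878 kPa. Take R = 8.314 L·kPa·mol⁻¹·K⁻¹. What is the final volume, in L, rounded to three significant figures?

V₃ ≈ 0.818 L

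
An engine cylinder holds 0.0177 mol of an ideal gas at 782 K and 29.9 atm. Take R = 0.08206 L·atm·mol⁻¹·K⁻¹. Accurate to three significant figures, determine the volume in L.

PV = nRT ⇒ V = nRT/P = (0.0177 × 0.08206 × 782) / 29.9

V ≈ 0.0380 L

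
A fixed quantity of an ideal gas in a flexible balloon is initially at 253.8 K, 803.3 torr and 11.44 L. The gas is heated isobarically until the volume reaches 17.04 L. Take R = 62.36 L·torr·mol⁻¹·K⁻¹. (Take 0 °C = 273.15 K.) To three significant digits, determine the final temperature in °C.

Isobaric, so V/T is constant: P₂ = P₁; T₂ = T₁·(V₂/V₁) = 378.0 K.

T₂ ≈ 105 °C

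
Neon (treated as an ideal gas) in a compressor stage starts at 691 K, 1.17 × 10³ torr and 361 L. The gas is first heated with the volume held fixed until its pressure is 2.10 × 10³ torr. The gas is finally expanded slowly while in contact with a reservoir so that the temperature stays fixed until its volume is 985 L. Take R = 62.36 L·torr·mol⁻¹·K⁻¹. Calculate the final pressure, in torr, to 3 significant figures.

P₃ ≈ 770 torr

Isochoric, so P/T is constant: V₂ = V₁; T₂ = T₁·(P₂/P₁) = 1240 K.
T constant ⇒ Boyle's law P V = const: T₃ = T₂; P₃ = P₂·(V₂/V₃) = 769.6 torr.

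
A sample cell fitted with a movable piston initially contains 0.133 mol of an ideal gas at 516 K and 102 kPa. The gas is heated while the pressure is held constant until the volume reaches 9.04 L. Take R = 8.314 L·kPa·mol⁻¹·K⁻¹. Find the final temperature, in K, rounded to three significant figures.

From PV = nRT: V₁ = nRT₁/P₁ = 5.594 L.
Isobaric, so V/T is constant: P₂ = P₁; T₂ = T₁·(V₂/V₁) = 833.9 K.

T₂ ≈ 834 K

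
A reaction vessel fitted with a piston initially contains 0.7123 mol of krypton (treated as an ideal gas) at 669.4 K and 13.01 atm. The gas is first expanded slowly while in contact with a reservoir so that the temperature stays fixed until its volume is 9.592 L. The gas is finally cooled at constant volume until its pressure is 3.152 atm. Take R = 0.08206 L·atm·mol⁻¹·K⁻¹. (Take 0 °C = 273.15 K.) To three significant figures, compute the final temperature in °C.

From PV = nRT: V₁ = nRT₁/P₁ = 3.007 L.
Isothermal, so P V is constant: T₂ = T₁; P₂ = P₁·(V₁/V₂) = 4.079 atm.
Isochoric, so P/T is constant: V₃ = V₂; T₃ = T₂·(P₃/P₂) = 517.3 K.

T₃ ≈ 244 °C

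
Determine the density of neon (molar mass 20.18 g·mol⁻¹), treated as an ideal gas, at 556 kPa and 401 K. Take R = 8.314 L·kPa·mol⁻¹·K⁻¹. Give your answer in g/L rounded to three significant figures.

ρ ≈ 3.37 g/L

ρ = PM/(RT) = (556 × 20.18) / (8.314 × 401.0)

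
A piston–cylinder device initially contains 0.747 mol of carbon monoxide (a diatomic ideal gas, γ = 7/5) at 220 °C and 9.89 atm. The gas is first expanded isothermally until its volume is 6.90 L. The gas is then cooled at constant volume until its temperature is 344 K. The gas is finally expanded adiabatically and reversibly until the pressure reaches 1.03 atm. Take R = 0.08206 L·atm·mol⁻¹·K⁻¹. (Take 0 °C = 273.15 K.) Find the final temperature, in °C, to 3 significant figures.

Convert: T₁ = 493.1 K.
From PV = nRT: V₁ = nRT₁/P₁ = 3.057 L.
Isothermal, so P V is constant: T₂ = T₁; P₂ = P₁·(V₁/V₂) = 4.381 atm.
V constant ⇒ P ∝ T: V₃ = V₂; P₃ = P₂·(T₃/T₂) = 3.056 atm.
Adiabatic (γ = 7/5), T V^(γ−1) and P V^γ constant: T₄ = T₃·(P₄/P₃)^((γ−1)/γ) = 252.1 K; V₄ = V₃·(P₃/P₄)^(1/γ) = 15.00 L.

T₄ ≈ -21.0 °C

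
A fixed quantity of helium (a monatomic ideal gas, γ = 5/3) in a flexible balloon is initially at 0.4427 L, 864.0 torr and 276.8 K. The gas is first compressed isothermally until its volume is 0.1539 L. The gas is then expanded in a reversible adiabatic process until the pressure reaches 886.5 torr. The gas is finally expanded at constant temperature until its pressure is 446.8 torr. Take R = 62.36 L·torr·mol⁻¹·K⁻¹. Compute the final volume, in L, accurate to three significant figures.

V₄ ≈ 0.567 L

T constant ⇒ Boyle's law P V = const: T₂ = T₁; P₂ = P₁·(V₁/V₂) = 2485 torr.
Reversible adiabatic, γ = 5/3: T₃ = T₂·(P₃/P₂)^((γ−1)/γ) = 183.3 K; V₃ = V₂·(P₂/P₃)^(1/γ) = 0.2857 L.
T constant ⇒ Boyle's law P V = const: T₄ = T₃; V₄ = V₃·(P₃/P₄) = 0.5668 L.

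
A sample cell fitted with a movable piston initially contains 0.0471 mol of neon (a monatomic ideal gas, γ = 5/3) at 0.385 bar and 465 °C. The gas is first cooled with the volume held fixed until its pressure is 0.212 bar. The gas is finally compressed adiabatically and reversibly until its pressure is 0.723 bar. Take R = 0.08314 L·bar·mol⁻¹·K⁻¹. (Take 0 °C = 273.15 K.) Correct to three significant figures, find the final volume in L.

V₃ ≈ 3.60 L

Convert: T₁ = 738.1 K.
From PV = nRT: V₁ = nRT₁/P₁ = 7.508 L.
Isochoric, so P/T is constant: V₂ = V₁; T₂ = T₁·(P₂/P₁) = 406.5 K.
Reversible adiabatic, γ = 5/3: T₃ = T₂·(P₃/P₂)^((γ−1)/γ) = 664.0 K; V₃ = V₂·(P₂/P₃)^(1/γ) = 3.596 L.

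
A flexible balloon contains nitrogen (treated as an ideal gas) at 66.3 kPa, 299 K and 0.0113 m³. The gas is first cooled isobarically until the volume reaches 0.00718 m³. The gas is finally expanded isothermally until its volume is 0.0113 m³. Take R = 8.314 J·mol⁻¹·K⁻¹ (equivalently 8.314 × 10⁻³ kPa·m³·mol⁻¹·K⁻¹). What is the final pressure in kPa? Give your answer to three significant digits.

P₃ ≈ 42.1 kPa

Isobaric, so V/T is constant: P₂ = P₁; T₂ = T₁·(V₂/V₁) = 190.0 K.
T constant ⇒ Boyle's law P V = const: T₃ = T₂; P₃ = P₂·(V₂/V₃) = 42.13 kPa.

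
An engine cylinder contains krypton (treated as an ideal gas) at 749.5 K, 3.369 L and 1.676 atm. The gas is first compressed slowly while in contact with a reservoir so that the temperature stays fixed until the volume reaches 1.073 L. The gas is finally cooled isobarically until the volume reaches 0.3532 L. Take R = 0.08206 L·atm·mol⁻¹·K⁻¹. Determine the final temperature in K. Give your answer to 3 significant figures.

T₃ ≈ 247 K

T constant ⇒ Boyle's law P V = const: T₂ = T₁; P₂ = P₁·(V₁/V₂) = 5.262 atm.
Isobaric, so V/T is constant: P₃ = P₂; T₃ = T₂·(V₃/V₂) = 246.7 K.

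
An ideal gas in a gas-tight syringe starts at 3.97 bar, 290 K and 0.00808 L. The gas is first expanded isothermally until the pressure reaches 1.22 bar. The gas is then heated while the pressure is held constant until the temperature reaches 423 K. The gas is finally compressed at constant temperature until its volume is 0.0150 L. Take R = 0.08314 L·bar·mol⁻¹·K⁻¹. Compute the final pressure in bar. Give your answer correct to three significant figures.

P₄ ≈ 3.12 bar

Isothermal, so P V is constant: T₂ = T₁; V₂ = V₁·(P₁/P₂) = 0.02629 L.
Isobaric, so V/T is constant: P₃ = P₂; V₃ = V₂·(T₃/T₂) = 0.03835 L.
Isothermal, so P V is constant: T₄ = T₃; P₄ = P₃·(V₃/V₄) = 3.119 bar.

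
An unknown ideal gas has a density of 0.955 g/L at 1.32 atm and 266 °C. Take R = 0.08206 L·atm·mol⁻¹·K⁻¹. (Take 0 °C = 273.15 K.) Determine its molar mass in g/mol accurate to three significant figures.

ρ = PM/(RT) ⇒ M = ρRT/P = (0.955 × 0.08206 × 539.1) / 1.32

M ≈ 32.0 g/mol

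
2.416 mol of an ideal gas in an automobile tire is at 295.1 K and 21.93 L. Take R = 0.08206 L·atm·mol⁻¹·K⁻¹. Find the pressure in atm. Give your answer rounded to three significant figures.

P ≈ 2.67 atm

PV = nRT ⇒ P = nRT/V = (2.416 × 0.08206 × 295.1) / 21.93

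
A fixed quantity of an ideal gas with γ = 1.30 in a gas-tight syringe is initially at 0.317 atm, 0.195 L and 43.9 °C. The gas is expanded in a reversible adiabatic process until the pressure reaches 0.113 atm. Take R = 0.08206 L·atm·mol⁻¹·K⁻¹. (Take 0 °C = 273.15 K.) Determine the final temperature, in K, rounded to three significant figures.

Convert: T₁ = 317.0 K.
Reversible adiabatic, γ = 1.30: T₂ = T₁·(P₂/P₁)^((γ−1)/γ) = 249.9 K; V₂ = V₁·(P₁/P₂)^(1/γ) = 0.4312 L.

T₂ ≈ 250 K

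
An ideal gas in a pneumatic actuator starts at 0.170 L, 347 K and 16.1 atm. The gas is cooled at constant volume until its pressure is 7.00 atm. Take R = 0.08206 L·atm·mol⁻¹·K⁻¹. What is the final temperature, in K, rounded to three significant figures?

T₂ ≈ 151 K

Isochoric, so P/T is constant: V₂ = V₁; T₂ = T₁·(P₂/P₁) = 150.9 K.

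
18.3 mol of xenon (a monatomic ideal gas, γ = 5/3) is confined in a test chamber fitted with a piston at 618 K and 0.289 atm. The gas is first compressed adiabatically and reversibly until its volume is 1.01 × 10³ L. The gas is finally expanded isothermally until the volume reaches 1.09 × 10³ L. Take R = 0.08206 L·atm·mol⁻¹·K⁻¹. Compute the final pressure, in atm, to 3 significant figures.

P₃ ≈ 1.84 atm

From PV = nRT: V₁ = nRT₁/P₁ = 3211 L.
Adiabatic (γ = 5/3), T V^(γ−1) and P V^γ constant: T₂ = T₁·(V₁/V₂)^(γ−1) = 1336 K; P₂ = P₁·(V₁/V₂)^γ = 1.987 atm.
Isothermal, so P V is constant: T₃ = T₂; P₃ = P₂·(V₂/V₃) = 1.841 atm.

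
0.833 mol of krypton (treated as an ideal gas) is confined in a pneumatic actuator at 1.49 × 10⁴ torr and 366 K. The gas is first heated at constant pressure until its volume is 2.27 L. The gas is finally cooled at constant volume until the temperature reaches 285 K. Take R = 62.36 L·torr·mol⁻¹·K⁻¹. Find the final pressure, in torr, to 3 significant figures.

P₃ ≈ 6.52e+03 torr

From PV = nRT: V₁ = nRT₁/P₁ = 1.276 L.
P constant ⇒ V ∝ T: P₂ = P₁; T₂ = T₁·(V₂/V₁) = 651.1 K.
V constant ⇒ P ∝ T: V₃ = V₂; P₃ = P₂·(T₃/T₂) = 6522 torr.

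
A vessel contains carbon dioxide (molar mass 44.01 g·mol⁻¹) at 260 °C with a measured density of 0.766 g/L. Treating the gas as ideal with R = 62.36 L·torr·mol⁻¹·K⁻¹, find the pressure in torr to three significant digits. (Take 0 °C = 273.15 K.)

P ≈ 579 torr

ρ = PM/(RT) ⇒ P = ρRT/M = (0.766 × 62.36 × 533.1) / 44.01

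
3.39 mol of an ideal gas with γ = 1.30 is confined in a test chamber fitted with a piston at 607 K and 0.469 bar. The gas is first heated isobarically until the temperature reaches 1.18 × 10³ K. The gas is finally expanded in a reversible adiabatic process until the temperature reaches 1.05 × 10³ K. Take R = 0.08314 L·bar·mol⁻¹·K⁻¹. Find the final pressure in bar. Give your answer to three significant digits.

From PV = nRT: V₁ = nRT₁/P₁ = 364.8 L.
Isobaric, so V/T is constant: P₂ = P₁; V₂ = V₁·(T₂/T₁) = 709.1 L.
Reversible adiabatic, γ = 1.30: P₃ = P₂·(T₃/T₂)^(γ/(γ−1)) = 0.2828 bar; V₃ = V₂·(T₂/T₃)^(1/(γ−1)) = 1046 L.

P₃ ≈ 0.283 bar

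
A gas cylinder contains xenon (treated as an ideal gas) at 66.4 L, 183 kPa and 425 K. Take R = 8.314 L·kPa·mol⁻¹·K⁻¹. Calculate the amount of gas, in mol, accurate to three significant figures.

PV = nRT ⇒ n = PV/(RT) = (183 × 66.4) / (8.314 × 425)

n ≈ 3.44 mol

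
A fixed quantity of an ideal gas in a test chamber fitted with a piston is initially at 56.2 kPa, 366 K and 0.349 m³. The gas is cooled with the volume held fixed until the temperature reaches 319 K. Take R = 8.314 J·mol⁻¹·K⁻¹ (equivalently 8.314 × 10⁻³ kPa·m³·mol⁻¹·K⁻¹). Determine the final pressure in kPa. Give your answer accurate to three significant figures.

Isochoric, so P/T is constant: V₂ = V₁; P₂ = P₁·(T₂/T₁) = 48.98 kPa.

P₂ ≈ 49.0 kPa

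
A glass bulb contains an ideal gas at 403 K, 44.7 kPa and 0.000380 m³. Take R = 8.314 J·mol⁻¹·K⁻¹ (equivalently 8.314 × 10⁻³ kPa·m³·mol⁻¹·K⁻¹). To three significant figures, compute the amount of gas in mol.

n ≈ 0.00507 mol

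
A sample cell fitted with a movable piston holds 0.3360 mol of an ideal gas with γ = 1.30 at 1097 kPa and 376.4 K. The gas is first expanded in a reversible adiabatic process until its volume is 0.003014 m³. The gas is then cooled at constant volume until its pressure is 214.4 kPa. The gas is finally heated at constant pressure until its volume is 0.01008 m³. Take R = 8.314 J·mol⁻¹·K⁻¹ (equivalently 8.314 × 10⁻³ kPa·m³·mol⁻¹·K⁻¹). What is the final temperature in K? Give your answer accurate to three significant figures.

T₄ ≈ 774 K

From PV = nRT: V₁ = nRT₁/P₁ = 0.0009585 m³.
Reversible adiabatic, γ = 1.30: T₂ = T₁·(V₁/V₂)^(γ−1) = 266.9 K; P₂ = P₁·(V₁/V₂)^γ = 247.4 kPa.
V constant ⇒ P ∝ T: V₃ = V₂; T₃ = T₂·(P₃/P₂) = 231.3 K.
Isobaric, so V/T is constant: P₄ = P₃; T₄ = T₃·(V₄/V₃) = 773.6 K.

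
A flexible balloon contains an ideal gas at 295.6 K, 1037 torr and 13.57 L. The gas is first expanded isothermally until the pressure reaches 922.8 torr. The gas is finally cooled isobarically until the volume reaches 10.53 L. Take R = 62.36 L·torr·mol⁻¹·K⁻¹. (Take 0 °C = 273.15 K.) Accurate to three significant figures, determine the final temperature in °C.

Isothermal, so P V is constant: T₂ = T₁; V₂ = V₁·(P₁/P₂) = 15.25 L.
Isobaric, so V/T is constant: P₃ = P₂; T₃ = T₂·(V₃/V₂) = 204.1 K.

T₃ ≈ -69.0 °C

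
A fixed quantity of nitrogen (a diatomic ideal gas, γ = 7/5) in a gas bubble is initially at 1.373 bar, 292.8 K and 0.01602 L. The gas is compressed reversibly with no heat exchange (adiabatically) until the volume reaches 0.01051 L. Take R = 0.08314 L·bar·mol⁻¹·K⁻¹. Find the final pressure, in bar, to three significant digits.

P₂ ≈ 2.48 bar

Reversible adiabatic, γ = 7/5: T₂ = T₁·(V₁/V₂)^(γ−1) = 346.6 K; P₂ = P₁·(V₁/V₂)^γ = 2.477 bar.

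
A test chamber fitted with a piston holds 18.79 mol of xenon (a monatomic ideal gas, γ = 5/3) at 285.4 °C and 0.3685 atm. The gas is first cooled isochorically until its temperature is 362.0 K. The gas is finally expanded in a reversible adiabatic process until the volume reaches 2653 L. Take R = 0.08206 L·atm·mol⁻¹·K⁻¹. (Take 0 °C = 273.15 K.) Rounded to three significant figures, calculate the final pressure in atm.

P₃ ≈ 0.193 atm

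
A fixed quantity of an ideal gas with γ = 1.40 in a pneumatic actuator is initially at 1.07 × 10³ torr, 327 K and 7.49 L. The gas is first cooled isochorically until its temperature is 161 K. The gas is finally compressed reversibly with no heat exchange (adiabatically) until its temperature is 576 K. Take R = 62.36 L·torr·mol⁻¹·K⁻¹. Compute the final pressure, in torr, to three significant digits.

Isochoric, so P/T is constant: V₂ = V₁; P₂ = P₁·(T₂/T₁) = 526.8 torr.
Reversible adiabatic, γ = 1.40: P₃ = P₂·(T₃/T₂)^(γ/(γ−1)) = 4.563e+04 torr; V₃ = V₂·(T₂/T₃)^(1/(γ−1)) = 0.3094 L.

P₃ ≈ 4.56e+04 torr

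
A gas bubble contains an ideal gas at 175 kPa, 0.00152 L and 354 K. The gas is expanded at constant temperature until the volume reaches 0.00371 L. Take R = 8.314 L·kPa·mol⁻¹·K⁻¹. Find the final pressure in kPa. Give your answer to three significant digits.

P₂ ≈ 71.7 kPa

Isothermal, so P V is constant: T₂ = T₁; P₂ = P₁·(V₁/V₂) = 71.70 kPa.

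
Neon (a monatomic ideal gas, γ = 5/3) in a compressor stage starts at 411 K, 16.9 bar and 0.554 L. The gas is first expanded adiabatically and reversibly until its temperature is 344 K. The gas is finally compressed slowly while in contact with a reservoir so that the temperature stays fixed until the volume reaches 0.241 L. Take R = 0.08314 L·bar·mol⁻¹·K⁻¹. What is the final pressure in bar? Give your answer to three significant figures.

P₃ ≈ 32.5 bar

Reversible adiabatic, γ = 5/3: P₂ = P₁·(T₂/T₁)^(γ/(γ−1)) = 10.83 bar; V₂ = V₁·(T₁/T₂)^(1/(γ−1)) = 0.7235 L.
Isothermal, so P V is constant: T₃ = T₂; P₃ = P₂·(V₂/V₃) = 32.52 bar.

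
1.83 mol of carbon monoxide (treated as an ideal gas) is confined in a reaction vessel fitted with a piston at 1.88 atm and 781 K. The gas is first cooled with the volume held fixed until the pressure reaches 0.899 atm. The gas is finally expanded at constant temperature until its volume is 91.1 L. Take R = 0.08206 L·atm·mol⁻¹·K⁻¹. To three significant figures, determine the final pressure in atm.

P₃ ≈ 0.616 atm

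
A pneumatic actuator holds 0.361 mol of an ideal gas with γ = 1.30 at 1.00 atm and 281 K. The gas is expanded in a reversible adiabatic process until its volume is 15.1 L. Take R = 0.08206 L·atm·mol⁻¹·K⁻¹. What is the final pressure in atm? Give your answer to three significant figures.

P₂ ≈ 0.461 atm

From PV = nRT: V₁ = nRT₁/P₁ = 8.324 L.
Adiabatic (γ = 1.30), T V^(γ−1) and P V^γ constant: T₂ = T₁·(V₁/V₂)^(γ−1) = 235.0 K; P₂ = P₁·(V₁/V₂)^γ = 0.4611 atm.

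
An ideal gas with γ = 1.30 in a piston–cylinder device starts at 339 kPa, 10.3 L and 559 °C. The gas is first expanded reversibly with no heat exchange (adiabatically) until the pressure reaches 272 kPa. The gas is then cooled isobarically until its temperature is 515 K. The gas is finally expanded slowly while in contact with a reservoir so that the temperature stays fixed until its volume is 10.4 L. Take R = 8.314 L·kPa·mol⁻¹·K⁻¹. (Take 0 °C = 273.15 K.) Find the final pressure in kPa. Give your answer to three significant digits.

P₄ ≈ 208 kPa

Convert: T₁ = 832.1 K.
Reversible adiabatic, γ = 1.30: T₂ = T₁·(P₂/P₁)^((γ−1)/γ) = 790.9 K; V₂ = V₁·(P₁/P₂)^(1/γ) = 12.20 L.
P constant ⇒ V ∝ T: P₃ = P₂; V₃ = V₂·(T₃/T₂) = 7.945 L.
Isothermal, so P V is constant: T₄ = T₃; P₄ = P₃·(V₃/V₄) = 207.8 kPa.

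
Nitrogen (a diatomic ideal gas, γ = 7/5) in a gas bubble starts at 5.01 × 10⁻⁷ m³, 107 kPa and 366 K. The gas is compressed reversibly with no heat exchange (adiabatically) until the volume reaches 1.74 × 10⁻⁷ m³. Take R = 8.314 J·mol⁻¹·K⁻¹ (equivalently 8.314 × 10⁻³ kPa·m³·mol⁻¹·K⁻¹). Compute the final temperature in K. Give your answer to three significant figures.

Adiabatic (γ = 7/5), T V^(γ−1) and P V^γ constant: T₂ = T₁·(V₁/V₂)^(γ−1) = 558.7 K; P₂ = P₁·(V₁/V₂)^γ = 470.3 kPa.

T₂ ≈ 559 K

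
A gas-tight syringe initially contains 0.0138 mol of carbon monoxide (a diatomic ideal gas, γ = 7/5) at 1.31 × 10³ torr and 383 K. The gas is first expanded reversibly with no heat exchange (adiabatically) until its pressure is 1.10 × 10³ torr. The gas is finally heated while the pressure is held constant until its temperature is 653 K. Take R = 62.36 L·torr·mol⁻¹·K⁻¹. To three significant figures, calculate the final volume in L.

V₃ ≈ 0.511 L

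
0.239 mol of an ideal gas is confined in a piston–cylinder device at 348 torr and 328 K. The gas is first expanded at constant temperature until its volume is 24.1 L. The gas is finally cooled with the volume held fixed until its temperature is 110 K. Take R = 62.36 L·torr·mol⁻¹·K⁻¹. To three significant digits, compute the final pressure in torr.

P₃ ≈ 68.0 torr

From PV = nRT: V₁ = nRT₁/P₁ = 14.05 L.
Isothermal, so P V is constant: T₂ = T₁; P₂ = P₁·(V₁/V₂) = 202.8 torr.
Isochoric, so P/T is constant: V₃ = V₂; P₃ = P₂·(T₃/T₂) = 68.03 torr.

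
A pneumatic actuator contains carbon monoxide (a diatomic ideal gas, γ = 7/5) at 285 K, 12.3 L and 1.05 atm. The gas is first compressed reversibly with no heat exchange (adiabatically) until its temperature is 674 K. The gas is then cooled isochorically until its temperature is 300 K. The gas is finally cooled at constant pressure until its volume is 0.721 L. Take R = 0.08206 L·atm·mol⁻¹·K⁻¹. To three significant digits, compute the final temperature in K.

Reversible adiabatic, γ = 7/5: P₂ = P₁·(T₂/T₁)^(γ/(γ−1)) = 21.36 atm; V₂ = V₁·(T₁/T₂)^(1/(γ−1)) = 1.430 L.
Isochoric, so P/T is constant: V₃ = V₂; P₃ = P₂·(T₃/T₂) = 9.506 atm.
Isobaric, so V/T is constant: P₄ = P₃; T₄ = T₃·(V₄/V₃) = 151.2 K.

T₄ ≈ 151 K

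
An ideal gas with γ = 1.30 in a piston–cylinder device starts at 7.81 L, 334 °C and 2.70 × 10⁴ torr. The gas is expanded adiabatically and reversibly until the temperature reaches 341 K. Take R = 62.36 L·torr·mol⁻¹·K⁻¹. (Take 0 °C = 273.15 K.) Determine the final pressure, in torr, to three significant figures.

Convert: T₁ = 607.1 K.
Reversible adiabatic, γ = 1.30: P₂ = P₁·(T₂/T₁)^(γ/(γ−1)) = 2217 torr; V₂ = V₁·(T₁/T₂)^(1/(γ−1)) = 53.43 L.

P₂ ≈ 2.22e+03 torr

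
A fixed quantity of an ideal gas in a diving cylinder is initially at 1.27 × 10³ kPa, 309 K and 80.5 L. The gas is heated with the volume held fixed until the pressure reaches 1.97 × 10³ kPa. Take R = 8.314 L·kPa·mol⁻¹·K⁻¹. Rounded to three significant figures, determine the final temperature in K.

T₂ ≈ 479 K

V constant ⇒ P ∝ T: V₂ = V₁; T₂ = T₁·(P₂/P₁) = 479.3 K.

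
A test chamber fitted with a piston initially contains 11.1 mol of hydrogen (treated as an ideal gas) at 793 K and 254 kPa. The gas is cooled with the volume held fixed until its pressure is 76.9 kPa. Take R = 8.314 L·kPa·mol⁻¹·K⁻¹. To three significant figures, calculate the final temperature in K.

T₂ ≈ 240 K

From PV = nRT: V₁ = nRT₁/P₁ = 288.1 L.
V constant ⇒ P ∝ T: V₂ = V₁; T₂ = T₁·(P₂/P₁) = 240.1 K.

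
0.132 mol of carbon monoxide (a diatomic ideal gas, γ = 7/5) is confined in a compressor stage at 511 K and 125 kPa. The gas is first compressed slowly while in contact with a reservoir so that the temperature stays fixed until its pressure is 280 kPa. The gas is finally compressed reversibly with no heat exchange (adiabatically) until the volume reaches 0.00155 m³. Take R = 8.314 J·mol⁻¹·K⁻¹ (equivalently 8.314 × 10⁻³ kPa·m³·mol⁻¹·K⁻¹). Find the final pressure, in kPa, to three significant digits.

From PV = nRT: V₁ = nRT₁/P₁ = 0.004486 m³.
Isothermal, so P V is constant: T₂ = T₁; V₂ = V₁·(P₁/P₂) = 0.002003 m³.
Adiabatic (γ = 7/5), T V^(γ−1) and P V^γ constant: T₃ = T₂·(V₂/V₃)^(γ−1) = 566.2 K; P₃ = P₂·(V₂/V₃)^γ = 400.9 kPa.

P₃ ≈ 401 kPa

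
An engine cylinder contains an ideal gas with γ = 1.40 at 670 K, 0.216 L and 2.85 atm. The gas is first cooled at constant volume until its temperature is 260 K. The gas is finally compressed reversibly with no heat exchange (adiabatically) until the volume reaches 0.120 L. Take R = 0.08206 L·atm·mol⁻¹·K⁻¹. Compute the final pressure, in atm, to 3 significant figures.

P₃ ≈ 2.52 atm

V constant ⇒ P ∝ T: V₂ = V₁; P₂ = P₁·(T₂/T₁) = 1.106 atm.
Adiabatic (γ = 1.40), T V^(γ−1) and P V^γ constant: T₃ = T₂·(V₂/V₃)^(γ−1) = 328.9 K; P₃ = P₂·(V₂/V₃)^γ = 2.518 atm.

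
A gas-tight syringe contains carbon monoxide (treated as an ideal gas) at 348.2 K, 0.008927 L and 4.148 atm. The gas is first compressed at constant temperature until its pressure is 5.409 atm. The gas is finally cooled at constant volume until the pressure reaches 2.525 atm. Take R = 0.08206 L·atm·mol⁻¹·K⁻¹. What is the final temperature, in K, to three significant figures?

T₃ ≈ 163 K

Isothermal, so P V is constant: T₂ = T₁; V₂ = V₁·(P₁/P₂) = 0.006846 L.
Isochoric, so P/T is constant: V₃ = V₂; T₃ = T₂·(P₃/P₂) = 162.5 K.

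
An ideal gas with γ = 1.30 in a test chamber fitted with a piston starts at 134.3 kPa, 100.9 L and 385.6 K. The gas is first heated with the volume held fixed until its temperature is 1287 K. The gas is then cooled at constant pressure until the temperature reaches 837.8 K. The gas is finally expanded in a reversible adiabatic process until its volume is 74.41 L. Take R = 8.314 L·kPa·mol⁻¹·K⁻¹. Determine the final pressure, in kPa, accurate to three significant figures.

P₄ ≈ 381 kPa

V constant ⇒ P ∝ T: V₂ = V₁; P₂ = P₁·(T₂/T₁) = 448.2 kPa.
P constant ⇒ V ∝ T: P₃ = P₂; V₃ = V₂·(T₃/T₂) = 65.68 L.
Adiabatic (γ = 1.30), T V^(γ−1) and P V^γ constant: T₄ = T₃·(V₃/V₄)^(γ−1) = 807.0 K; P₄ = P₃·(V₃/V₄)^γ = 381.1 kPa.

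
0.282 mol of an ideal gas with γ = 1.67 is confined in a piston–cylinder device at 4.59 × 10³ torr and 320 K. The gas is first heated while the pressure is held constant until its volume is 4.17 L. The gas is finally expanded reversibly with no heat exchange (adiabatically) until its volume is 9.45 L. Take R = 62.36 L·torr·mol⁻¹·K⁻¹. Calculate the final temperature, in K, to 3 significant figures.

From PV = nRT: V₁ = nRT₁/P₁ = 1.226 L.
P constant ⇒ V ∝ T: P₂ = P₁; T₂ = T₁·(V₂/V₁) = 1088 K.
Reversible adiabatic, γ = 1.67: T₃ = T₂·(V₂/V₃)^(γ−1) = 629.1 K; P₃ = P₂·(V₂/V₃)^γ = 1171 torr.

T₃ ≈ 629 K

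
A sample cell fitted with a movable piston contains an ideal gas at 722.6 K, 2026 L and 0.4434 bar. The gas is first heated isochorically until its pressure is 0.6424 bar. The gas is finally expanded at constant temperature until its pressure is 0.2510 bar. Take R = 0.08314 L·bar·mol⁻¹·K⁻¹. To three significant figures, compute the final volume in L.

V₃ ≈ 5.19e+03 L

Isochoric, so P/T is constant: V₂ = V₁; T₂ = T₁·(P₂/P₁) = 1047 K.
T constant ⇒ Boyle's law P V = const: T₃ = T₂; V₃ = V₂·(P₂/P₃) = 5185 L.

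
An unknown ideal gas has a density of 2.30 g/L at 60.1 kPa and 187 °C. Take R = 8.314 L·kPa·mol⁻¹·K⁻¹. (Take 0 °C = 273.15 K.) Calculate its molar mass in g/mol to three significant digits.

M ≈ 146 g/mol

ρ = PM/(RT) ⇒ M = ρRT/P = (2.30 × 8.314 × 460.1) / 60.1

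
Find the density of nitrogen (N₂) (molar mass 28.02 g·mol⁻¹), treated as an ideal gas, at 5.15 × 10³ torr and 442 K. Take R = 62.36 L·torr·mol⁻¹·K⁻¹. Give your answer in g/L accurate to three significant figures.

ρ ≈ 5.24 g/L

ρ = PM/(RT) = (5.15e+03 × 28.02) / (62.36 × 442.0)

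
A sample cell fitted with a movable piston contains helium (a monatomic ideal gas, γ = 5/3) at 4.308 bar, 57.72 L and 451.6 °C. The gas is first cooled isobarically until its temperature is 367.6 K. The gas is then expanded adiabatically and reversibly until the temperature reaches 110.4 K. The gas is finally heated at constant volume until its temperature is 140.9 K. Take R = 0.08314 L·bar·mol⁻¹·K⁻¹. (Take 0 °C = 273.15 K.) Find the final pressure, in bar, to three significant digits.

P₄ ≈ 0.272 bar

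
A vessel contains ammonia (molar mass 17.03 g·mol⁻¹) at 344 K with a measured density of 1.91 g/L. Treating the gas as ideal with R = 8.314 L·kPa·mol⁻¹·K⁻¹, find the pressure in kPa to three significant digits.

P ≈ 321 kPa

ρ = PM/(RT) ⇒ P = ρRT/M = (1.91 × 8.314 × 344.0) / 17.03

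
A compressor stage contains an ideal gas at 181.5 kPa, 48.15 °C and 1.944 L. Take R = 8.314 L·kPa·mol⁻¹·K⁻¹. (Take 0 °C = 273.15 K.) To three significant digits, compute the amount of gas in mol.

n ≈ 0.132 mol

Convert: T = 321.30 K.
PV = nRT ⇒ n = PV/(RT) = (181.5 × 1.944) / (8.314 × 321.30)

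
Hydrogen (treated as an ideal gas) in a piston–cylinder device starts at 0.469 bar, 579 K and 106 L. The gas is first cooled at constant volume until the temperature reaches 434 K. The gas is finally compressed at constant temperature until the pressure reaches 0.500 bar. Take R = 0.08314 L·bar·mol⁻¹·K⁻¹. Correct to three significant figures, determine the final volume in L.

V constant ⇒ P ∝ T: V₂ = V₁; P₂ = P₁·(T₂/T₁) = 0.3515 bar.
T constant ⇒ Boyle's law P V = const: T₃ = T₂; V₃ = V₂·(P₂/P₃) = 74.53 L.

V₃ ≈ 74.5 L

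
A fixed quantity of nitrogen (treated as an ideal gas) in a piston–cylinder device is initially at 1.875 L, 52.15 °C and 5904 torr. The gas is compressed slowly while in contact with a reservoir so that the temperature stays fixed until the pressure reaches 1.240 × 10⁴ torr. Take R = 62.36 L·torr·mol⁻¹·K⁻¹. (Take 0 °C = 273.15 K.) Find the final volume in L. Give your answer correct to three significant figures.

V₂ ≈ 0.893 L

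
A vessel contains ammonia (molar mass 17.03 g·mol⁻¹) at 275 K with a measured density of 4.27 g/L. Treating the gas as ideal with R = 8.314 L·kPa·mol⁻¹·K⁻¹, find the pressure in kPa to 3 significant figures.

ρ = PM/(RT) ⇒ P = ρRT/M = (4.27 × 8.314 × 275.0) / 17.03

P ≈ 573 kPa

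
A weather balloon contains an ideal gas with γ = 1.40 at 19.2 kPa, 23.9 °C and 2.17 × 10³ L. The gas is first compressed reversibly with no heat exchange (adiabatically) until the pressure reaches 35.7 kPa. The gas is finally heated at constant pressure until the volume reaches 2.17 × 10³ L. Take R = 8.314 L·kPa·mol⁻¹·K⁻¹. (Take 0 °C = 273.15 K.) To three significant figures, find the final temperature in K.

Convert: T₁ = 297.0 K.
Adiabatic (γ = 1.40), T V^(γ−1) and P V^γ constant: T₂ = T₁·(P₂/P₁)^((γ−1)/γ) = 354.6 K; V₂ = V₁·(P₁/P₂)^(1/γ) = 1393 L.
P constant ⇒ V ∝ T: P₃ = P₂; T₃ = T₂·(V₃/V₂) = 552.3 K.

T₃ ≈ 552 K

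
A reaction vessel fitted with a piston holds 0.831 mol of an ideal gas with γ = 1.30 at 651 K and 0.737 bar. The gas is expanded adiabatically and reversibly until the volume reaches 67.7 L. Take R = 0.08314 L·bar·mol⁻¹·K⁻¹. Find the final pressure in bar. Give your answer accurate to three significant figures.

P₂ ≈ 0.644 bar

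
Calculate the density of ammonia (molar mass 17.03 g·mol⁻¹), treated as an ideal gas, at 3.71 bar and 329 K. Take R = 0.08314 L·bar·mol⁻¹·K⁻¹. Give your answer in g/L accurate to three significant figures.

ρ = PM/(RT) = (3.71 × 17.03) / (0.08314 × 329.0)

ρ ≈ 2.31 g/L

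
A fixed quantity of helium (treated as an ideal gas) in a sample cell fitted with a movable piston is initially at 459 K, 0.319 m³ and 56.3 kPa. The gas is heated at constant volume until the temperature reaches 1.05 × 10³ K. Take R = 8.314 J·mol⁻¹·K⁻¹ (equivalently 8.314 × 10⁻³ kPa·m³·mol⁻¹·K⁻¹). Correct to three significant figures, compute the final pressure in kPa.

Isochoric, so P/T is constant: V₂ = V₁; P₂ = P₁·(T₂/T₁) = 128.8 kPa.

P₂ ≈ 129 kPa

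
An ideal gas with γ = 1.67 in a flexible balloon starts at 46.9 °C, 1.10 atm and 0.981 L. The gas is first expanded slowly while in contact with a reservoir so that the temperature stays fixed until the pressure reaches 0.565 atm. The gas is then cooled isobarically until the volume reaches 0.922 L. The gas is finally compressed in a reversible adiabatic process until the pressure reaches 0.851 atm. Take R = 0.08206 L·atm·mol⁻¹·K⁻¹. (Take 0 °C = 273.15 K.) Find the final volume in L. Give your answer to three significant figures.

V₄ ≈ 0.721 L

Convert: T₁ = 320.0 K.
Isothermal, so P V is constant: T₂ = T₁; V₂ = V₁·(P₁/P₂) = 1.910 L.
P constant ⇒ V ∝ T: P₃ = P₂; T₃ = T₂·(V₃/V₂) = 154.5 K.
Adiabatic (γ = 1.67), T V^(γ−1) and P V^γ constant: T₄ = T₃·(P₄/P₃)^((γ−1)/γ) = 182.1 K; V₄ = V₃·(P₃/P₄)^(1/γ) = 0.7215 L.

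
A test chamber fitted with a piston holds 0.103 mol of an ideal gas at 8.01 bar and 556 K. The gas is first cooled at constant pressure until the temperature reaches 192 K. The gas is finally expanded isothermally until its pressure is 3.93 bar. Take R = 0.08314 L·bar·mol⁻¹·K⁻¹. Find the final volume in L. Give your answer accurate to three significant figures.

From PV = nRT: V₁ = nRT₁/P₁ = 0.5944 L.
P constant ⇒ V ∝ T: P₂ = P₁; V₂ = V₁·(T₂/T₁) = 0.2053 L.
Isothermal, so P V is constant: T₃ = T₂; V₃ = V₂·(P₂/P₃) = 0.4184 L.

V₃ ≈ 0.418 L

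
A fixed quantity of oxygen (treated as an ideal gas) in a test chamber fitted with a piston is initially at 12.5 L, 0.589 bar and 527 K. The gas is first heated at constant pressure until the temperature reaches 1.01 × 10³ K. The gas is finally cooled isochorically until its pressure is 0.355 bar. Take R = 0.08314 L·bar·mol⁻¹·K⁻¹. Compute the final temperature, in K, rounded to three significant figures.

P constant ⇒ V ∝ T: P₂ = P₁; V₂ = V₁·(T₂/T₁) = 23.96 L.
Isochoric, so P/T is constant: V₃ = V₂; T₃ = T₂·(P₃/P₂) = 608.7 K.

T₃ ≈ 609 K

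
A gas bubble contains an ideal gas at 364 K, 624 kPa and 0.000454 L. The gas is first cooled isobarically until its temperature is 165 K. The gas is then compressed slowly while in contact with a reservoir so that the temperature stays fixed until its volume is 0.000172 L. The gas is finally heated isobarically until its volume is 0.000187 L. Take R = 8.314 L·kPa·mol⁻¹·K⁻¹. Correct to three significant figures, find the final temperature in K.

T₄ ≈ 179 K

Isobaric, so V/T is constant: P₂ = P₁; V₂ = V₁·(T₂/T₁) = 0.0002058 L.
T constant ⇒ Boyle's law P V = const: T₃ = T₂; P₃ = P₂·(V₂/V₃) = 746.6 kPa.
Isobaric, so V/T is constant: P₄ = P₃; T₄ = T₃·(V₄/V₃) = 179.4 K.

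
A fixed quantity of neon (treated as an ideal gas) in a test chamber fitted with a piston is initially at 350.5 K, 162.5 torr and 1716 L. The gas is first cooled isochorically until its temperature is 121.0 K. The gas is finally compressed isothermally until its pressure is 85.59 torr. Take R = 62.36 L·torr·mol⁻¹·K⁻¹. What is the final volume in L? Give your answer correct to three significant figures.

V₃ ≈ 1.12e+03 L

V constant ⇒ P ∝ T: V₂ = V₁; P₂ = P₁·(T₂/T₁) = 56.10 torr.
Isothermal, so P V is constant: T₃ = T₂; V₃ = V₂·(P₂/P₃) = 1125 L.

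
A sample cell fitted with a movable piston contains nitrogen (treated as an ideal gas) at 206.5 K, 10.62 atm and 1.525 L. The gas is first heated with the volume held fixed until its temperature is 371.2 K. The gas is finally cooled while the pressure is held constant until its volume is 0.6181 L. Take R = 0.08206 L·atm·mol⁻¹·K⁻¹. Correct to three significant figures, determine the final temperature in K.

Isochoric, so P/T is constant: V₂ = V₁; P₂ = P₁·(T₂/T₁) = 19.09 atm.
Isobaric, so V/T is constant: P₃ = P₂; T₃ = T₂·(V₃/V₂) = 150.5 K.

T₃ ≈ 150 K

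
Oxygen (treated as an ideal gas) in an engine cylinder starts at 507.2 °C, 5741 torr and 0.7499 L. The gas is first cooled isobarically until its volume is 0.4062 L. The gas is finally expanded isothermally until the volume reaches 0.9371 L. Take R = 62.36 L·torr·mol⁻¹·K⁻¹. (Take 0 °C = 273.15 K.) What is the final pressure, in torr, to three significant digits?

Convert: T₁ = 780.3 K.
P constant ⇒ V ∝ T: P₂ = P₁; T₂ = T₁·(V₂/V₁) = 422.7 K.
Isothermal, so P V is constant: T₃ = T₂; P₃ = P₂·(V₂/V₃) = 2489 torr.

P₃ ≈ 2.49e+03 torr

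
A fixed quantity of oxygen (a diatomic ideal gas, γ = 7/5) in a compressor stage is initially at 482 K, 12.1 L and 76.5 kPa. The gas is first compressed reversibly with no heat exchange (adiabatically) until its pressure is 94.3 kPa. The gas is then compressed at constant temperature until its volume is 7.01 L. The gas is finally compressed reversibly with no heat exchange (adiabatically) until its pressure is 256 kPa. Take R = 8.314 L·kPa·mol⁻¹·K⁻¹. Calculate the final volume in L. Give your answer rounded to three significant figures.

V₄ ≈ 4.56 L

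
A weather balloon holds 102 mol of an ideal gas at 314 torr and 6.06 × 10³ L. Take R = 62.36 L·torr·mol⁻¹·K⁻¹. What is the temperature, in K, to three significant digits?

PV = nRT ⇒ T = PV/(nR) = (314 × 6.06e+03) / (102 × 62.36)

T ≈ 299 K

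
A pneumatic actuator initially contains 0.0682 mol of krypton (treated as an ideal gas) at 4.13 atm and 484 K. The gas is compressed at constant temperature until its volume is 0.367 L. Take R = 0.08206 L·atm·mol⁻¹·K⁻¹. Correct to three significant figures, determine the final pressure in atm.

From PV = nRT: V₁ = nRT₁/P₁ = 0.6559 L.
Isothermal, so P V is constant: T₂ = T₁; P₂ = P₁·(V₁/V₂) = 7.381 atm.

P₂ ≈ 7.38 atm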